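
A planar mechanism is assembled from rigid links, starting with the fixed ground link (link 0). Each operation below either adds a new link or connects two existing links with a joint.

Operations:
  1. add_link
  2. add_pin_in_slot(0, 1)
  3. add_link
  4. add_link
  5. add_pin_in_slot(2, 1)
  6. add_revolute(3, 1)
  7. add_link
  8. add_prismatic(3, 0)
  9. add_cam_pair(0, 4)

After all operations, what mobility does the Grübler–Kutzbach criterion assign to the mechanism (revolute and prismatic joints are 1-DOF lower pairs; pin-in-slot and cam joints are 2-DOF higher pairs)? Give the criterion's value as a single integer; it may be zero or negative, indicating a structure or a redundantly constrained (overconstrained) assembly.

M = 5

L=1 J1=0 J2=0
add link → L=2 J1=0 J2=0
PS@0,1 dof=2 J2 → L=2 J1=0 J2=1
add link → L=3 J1=0 J2=1
add link → L=4 J1=0 J2=1
PS@2,1 dof=2 J2 → L=4 J1=0 J2=2
R@3,1 dof=1 J1 → L=4 J1=1 J2=2
add link → L=5 J1=1 J2=2
P@3,0 dof=1 J1 → L=5 J1=2 J2=2
C@0,4 dof=2 J2 → L=5 J1=2 J2=3
M=3(L−1)−2J1−J2=3·4−2·2−3=5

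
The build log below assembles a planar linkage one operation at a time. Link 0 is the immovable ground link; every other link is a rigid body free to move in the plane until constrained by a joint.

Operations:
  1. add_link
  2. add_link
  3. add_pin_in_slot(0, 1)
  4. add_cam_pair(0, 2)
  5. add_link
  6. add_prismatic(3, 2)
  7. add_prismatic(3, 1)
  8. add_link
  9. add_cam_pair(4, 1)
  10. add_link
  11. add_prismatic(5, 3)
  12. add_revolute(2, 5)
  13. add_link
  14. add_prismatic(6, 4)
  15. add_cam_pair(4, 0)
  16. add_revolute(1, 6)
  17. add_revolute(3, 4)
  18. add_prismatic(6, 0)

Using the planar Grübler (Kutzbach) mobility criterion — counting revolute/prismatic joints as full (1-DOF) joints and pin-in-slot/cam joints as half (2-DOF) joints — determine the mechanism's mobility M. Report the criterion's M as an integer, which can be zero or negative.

M = -2

L=1 J1=0 J2=0
add link → L=2 J1=0 J2=0
add link → L=3 J1=0 J2=0
PS@0,1 dof=2 J2 → L=3 J1=0 J2=1
C@0,2 dof=2 J2 → L=3 J1=0 J2=2
add link → L=4 J1=0 J2=2
P@3,2 dof=1 J1 → L=4 J1=1 J2=2
P@3,1 dof=1 J1 → L=4 J1=2 J2=2
add link → L=5 J1=2 J2=2
C@4,1 dof=2 J2 → L=5 J1=2 J2=3
add link → L=6 J1=2 J2=3
P@5,3 dof=1 J1 → L=6 J1=3 J2=3
R@2,5 dof=1 J1 → L=6 J1=4 J2=3
add link → L=7 J1=4 J2=3
P@6,4 dof=1 J1 → L=7 J1=5 J2=3
C@4,0 dof=2 J2 → L=7 J1=5 J2=4
R@1,6 dof=1 J1 → L=7 J1=6 J2=4
R@3,4 dof=1 J1 → L=7 J1=7 J2=4
P@6,0 dof=1 J1 → L=7 J1=8 J2=4
M=3(L−1)−2J1−J2=3·6−2·8−4=-2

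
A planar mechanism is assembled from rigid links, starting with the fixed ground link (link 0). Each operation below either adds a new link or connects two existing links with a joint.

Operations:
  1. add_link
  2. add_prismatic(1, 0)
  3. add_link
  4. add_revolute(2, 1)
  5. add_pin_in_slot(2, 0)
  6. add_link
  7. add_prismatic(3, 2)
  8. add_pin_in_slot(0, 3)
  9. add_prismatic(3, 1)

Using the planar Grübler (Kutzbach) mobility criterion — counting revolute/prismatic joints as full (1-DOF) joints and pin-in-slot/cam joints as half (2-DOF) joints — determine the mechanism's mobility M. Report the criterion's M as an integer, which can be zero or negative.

M = -1

link 0 = ground. State L|J1|J2 = 1|0|0
+link1  2|0|0
P(1,0) f=1→J1  2|1|0
+link2  3|1|0
R(2,1) f=1→J1  3|2|0
PS(2,0) f=2→J2  3|2|1
+link3  4|2|1
P(3,2) f=1→J1  4|3|1
PS(0,3) f=2→J2  4|3|2
P(3,1) f=1→J1  4|4|2
M = 3(4−1)−2·4−2 = 9−8−2 = -1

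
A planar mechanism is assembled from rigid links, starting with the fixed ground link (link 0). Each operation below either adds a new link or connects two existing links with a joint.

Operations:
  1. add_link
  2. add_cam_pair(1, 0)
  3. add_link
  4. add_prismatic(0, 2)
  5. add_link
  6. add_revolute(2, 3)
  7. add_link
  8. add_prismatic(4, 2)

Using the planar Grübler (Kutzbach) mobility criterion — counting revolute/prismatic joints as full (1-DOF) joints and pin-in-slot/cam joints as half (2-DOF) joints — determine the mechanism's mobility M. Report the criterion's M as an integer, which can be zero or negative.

M = 5

(L,J1,J2)=(1,0,0); link0 fixed
link1: (2,0,0)
C 1-0 [J2]: (2,0,1)
link2: (3,0,1)
P 0-2 [J1]: (3,1,1)
link3: (4,1,1)
R 2-3 [J1]: (4,2,1)
link4: (5,2,1)
P 4-2 [J1]: (5,3,1)
Grübler: 3·4 − 2·3 − 1 = 5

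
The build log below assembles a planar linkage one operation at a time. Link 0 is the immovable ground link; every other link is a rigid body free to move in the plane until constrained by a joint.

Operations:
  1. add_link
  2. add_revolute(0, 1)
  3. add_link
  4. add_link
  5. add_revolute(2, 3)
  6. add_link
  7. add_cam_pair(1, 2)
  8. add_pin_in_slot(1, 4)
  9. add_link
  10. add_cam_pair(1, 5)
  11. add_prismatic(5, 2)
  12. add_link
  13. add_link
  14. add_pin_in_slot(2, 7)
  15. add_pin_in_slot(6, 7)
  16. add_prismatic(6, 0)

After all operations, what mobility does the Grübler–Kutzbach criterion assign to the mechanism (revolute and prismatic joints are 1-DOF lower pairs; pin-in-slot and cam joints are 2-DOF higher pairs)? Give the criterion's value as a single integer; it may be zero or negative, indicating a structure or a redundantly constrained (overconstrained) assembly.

M = 8

ground; <1,0,0>
#1 <2,0,0>
R:0↔1 J1 <2,1,0>
#2 <3,1,0>
#3 <4,1,0>
R:2↔3 J1 <4,2,0>
#4 <5,2,0>
C:1↔2 J2 <5,2,1>
PS:1↔4 J2 <5,2,2>
#5 <6,2,2>
C:1↔5 J2 <6,2,3>
P:5↔2 J1 <6,3,3>
#6 <7,3,3>
#7 <8,3,3>
PS:2↔7 J2 <8,3,4>
PS:6↔7 J2 <8,3,5>
P:6↔0 J1 <8,4,5>
3×7 − 2×4 − 1×5 = 8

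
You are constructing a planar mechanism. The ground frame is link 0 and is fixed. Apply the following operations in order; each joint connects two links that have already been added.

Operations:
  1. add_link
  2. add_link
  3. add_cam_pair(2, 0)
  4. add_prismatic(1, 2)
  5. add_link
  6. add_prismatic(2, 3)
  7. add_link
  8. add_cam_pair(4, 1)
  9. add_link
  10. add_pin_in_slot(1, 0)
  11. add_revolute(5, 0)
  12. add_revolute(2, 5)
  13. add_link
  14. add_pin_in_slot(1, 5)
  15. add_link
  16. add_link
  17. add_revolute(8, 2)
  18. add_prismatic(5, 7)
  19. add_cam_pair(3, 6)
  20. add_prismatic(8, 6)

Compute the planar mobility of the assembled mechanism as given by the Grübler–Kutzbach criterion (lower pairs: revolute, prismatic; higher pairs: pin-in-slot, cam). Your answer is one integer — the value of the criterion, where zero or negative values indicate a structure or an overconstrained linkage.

L=1 J1=0 J2=0
add link → L=2 J1=0 J2=0
add link → L=3 J1=0 J2=0
C@2,0 dof=2 J2 → L=3 J1=0 J2=1
P@1,2 dof=1 J1 → L=3 J1=1 J2=1
add link → L=4 J1=1 J2=1
P@2,3 dof=1 J1 → L=4 J1=2 J2=1
add link → L=5 J1=2 J2=1
C@4,1 dof=2 J2 → L=5 J1=2 J2=2
add link → L=6 J1=2 J2=2
PS@1,0 dof=2 J2 → L=6 J1=2 J2=3
R@5,0 dof=1 J1 → L=6 J1=3 J2=3
R@2,5 dof=1 J1 → L=6 J1=4 J2=3
add link → L=7 J1=4 J2=3
PS@1,5 dof=2 J2 → L=7 J1=4 J2=4
add link → L=8 J1=4 J2=4
add link → L=9 J1=4 J2=4
R@8,2 dof=1 J1 → L=9 J1=5 J2=4
P@5,7 dof=1 J1 → L=9 J1=6 J2=4
C@3,6 dof=2 J2 → L=9 J1=6 J2=5
P@8,6 dof=1 J1 → L=9 J1=7 J2=5
M=3(L−1)−2J1−J2=3·8−2·7−5=5

M = 5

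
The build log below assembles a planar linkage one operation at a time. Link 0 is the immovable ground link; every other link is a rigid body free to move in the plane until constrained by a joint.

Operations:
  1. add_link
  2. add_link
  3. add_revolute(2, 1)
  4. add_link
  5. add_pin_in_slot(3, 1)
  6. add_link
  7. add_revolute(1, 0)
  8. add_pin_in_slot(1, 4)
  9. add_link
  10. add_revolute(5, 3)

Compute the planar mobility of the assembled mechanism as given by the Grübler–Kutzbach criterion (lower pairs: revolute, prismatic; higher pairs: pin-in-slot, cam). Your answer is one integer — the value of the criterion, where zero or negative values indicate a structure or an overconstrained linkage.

[1;0;0] (link 0 is ground)
L+ [2;0;0]
L+ [3;0;0]
R(2,1)∈J1 [3;1;0]
L+ [4;1;0]
PS(3,1)∈J2 [4;1;1]
L+ [5;1;1]
R(1,0)∈J1 [5;2;1]
PS(1,4)∈J2 [5;2;2]
L+ [6;2;2]
R(5,3)∈J1 [6;3;2]
mobility = 15 − 6 − 2 = 7

M = 7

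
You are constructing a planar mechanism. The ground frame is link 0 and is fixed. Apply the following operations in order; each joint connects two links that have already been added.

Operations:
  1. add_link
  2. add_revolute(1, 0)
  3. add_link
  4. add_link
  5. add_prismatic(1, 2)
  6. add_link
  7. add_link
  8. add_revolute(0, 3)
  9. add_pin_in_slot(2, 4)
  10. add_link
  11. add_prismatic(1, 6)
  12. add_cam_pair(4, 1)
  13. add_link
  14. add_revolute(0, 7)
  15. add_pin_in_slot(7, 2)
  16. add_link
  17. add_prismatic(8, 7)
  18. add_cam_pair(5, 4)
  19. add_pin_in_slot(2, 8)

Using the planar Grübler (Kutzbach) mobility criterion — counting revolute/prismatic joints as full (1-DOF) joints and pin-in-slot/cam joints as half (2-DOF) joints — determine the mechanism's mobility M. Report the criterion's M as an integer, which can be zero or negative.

L=1 J1=0 J2=0
add link → L=2 J1=0 J2=0
R@1,0 dof=1 J1 → L=2 J1=1 J2=0
add link → L=3 J1=1 J2=0
add link → L=4 J1=1 J2=0
P@1,2 dof=1 J1 → L=4 J1=2 J2=0
add link → L=5 J1=2 J2=0
add link → L=6 J1=2 J2=0
R@0,3 dof=1 J1 → L=6 J1=3 J2=0
PS@2,4 dof=2 J2 → L=6 J1=3 J2=1
add link → L=7 J1=3 J2=1
P@1,6 dof=1 J1 → L=7 J1=4 J2=1
C@4,1 dof=2 J2 → L=7 J1=4 J2=2
add link → L=8 J1=4 J2=2
R@0,7 dof=1 J1 → L=8 J1=5 J2=2
PS@7,2 dof=2 J2 → L=8 J1=5 J2=3
add link → L=9 J1=5 J2=3
P@8,7 dof=1 J1 → L=9 J1=6 J2=3
C@5,4 dof=2 J2 → L=9 J1=6 J2=4
PS@2,8 dof=2 J2 → L=9 J1=6 J2=5
M=3(L−1)−2J1−J2=3·8−2·6−5=7

M = 7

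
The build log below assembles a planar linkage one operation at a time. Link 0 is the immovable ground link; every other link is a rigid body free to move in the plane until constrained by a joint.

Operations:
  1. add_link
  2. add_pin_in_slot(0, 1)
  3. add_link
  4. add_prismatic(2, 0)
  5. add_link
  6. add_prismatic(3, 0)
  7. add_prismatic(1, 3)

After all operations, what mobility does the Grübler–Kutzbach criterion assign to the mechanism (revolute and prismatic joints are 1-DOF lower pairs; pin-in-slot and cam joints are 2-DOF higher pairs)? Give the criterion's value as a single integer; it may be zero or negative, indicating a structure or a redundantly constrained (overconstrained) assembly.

M = 2

ground; <1,0,0>
#1 <2,0,0>
PS:0↔1 J2 <2,0,1>
#2 <3,0,1>
P:2↔0 J1 <3,1,1>
#3 <4,1,1>
P:3↔0 J1 <4,2,1>
P:1↔3 J1 <4,3,1>
3×3 − 2×3 − 1×1 = 2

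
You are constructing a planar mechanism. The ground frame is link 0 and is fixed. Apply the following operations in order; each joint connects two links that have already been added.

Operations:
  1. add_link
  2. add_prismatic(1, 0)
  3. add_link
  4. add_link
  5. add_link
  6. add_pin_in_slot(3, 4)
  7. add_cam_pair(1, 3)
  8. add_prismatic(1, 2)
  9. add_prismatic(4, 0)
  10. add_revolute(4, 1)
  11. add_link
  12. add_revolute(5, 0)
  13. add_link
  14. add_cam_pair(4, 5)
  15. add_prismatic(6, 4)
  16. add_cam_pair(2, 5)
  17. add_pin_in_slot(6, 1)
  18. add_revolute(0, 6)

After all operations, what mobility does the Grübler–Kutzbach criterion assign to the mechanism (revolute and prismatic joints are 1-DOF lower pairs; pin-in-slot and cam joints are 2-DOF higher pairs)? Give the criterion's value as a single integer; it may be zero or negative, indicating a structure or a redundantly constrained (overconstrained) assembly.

M = -1

L=1 J1=0 J2=0
add link → L=2 J1=0 J2=0
P@1,0 dof=1 J1 → L=2 J1=1 J2=0
add link → L=3 J1=1 J2=0
add link → L=4 J1=1 J2=0
add link → L=5 J1=1 J2=0
PS@3,4 dof=2 J2 → L=5 J1=1 J2=1
C@1,3 dof=2 J2 → L=5 J1=1 J2=2
P@1,2 dof=1 J1 → L=5 J1=2 J2=2
P@4,0 dof=1 J1 → L=5 J1=3 J2=2
R@4,1 dof=1 J1 → L=5 J1=4 J2=2
add link → L=6 J1=4 J2=2
R@5,0 dof=1 J1 → L=6 J1=5 J2=2
add link → L=7 J1=5 J2=2
C@4,5 dof=2 J2 → L=7 J1=5 J2=3
P@6,4 dof=1 J1 → L=7 J1=6 J2=3
C@2,5 dof=2 J2 → L=7 J1=6 J2=4
PS@6,1 dof=2 J2 → L=7 J1=6 J2=5
R@0,6 dof=1 J1 → L=7 J1=7 J2=5
M=3(L−1)−2J1−J2=3·6−2·7−5=-1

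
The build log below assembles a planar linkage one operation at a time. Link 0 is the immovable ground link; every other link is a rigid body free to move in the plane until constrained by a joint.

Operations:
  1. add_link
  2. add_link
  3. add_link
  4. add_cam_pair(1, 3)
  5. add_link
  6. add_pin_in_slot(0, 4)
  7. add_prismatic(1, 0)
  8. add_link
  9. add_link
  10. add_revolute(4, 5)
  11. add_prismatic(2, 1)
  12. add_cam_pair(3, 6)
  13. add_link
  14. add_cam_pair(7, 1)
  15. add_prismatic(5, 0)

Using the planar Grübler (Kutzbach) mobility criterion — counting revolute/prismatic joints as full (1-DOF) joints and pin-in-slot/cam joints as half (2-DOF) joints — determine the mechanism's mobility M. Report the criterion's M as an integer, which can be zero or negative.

M = 9

L=1 J1=0 J2=0
add link → L=2 J1=0 J2=0
add link → L=3 J1=0 J2=0
add link → L=4 J1=0 J2=0
C@1,3 dof=2 J2 → L=4 J1=0 J2=1
add link → L=5 J1=0 J2=1
PS@0,4 dof=2 J2 → L=5 J1=0 J2=2
P@1,0 dof=1 J1 → L=5 J1=1 J2=2
add link → L=6 J1=1 J2=2
add link → L=7 J1=1 J2=2
R@4,5 dof=1 J1 → L=7 J1=2 J2=2
P@2,1 dof=1 J1 → L=7 J1=3 J2=2
C@3,6 dof=2 J2 → L=7 J1=3 J2=3
add link → L=8 J1=3 J2=3
C@7,1 dof=2 J2 → L=8 J1=3 J2=4
P@5,0 dof=1 J1 → L=8 J1=4 J2=4
M=3(L−1)−2J1−J2=3·7−2·4−4=9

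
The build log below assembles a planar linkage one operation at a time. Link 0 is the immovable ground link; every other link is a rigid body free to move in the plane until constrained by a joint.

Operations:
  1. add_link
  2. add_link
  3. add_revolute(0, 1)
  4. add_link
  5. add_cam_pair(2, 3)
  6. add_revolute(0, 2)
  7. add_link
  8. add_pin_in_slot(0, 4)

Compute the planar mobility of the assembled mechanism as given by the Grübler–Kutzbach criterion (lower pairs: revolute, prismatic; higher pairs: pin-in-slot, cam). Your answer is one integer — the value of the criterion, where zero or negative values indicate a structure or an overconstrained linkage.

link 0 = ground. State L|J1|J2 = 1|0|0
+link1  2|0|0
+link2  3|0|0
R(0,1) f=1→J1  3|1|0
+link3  4|1|0
C(2,3) f=2→J2  4|1|1
R(0,2) f=1→J1  4|2|1
+link4  5|2|1
PS(0,4) f=2→J2  5|2|2
M = 3(5−1)−2·2−2 = 12−4−2 = 6

M = 6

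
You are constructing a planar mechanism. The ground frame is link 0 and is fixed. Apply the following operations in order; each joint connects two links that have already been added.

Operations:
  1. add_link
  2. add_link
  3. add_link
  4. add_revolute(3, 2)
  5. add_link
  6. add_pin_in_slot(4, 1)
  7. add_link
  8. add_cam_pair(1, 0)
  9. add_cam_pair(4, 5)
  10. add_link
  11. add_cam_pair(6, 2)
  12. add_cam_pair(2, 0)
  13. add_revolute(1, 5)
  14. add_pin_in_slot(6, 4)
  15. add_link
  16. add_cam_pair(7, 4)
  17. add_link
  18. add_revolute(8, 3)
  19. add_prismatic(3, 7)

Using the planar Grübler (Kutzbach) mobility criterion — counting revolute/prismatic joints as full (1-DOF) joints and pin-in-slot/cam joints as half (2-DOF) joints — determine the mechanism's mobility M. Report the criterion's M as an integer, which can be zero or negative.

M = 9

L=1 J1=0 J2=0
add link → L=2 J1=0 J2=0
add link → L=3 J1=0 J2=0
add link → L=4 J1=0 J2=0
R@3,2 dof=1 J1 → L=4 J1=1 J2=0
add link → L=5 J1=1 J2=0
PS@4,1 dof=2 J2 → L=5 J1=1 J2=1
add link → L=6 J1=1 J2=1
C@1,0 dof=2 J2 → L=6 J1=1 J2=2
C@4,5 dof=2 J2 → L=6 J1=1 J2=3
add link → L=7 J1=1 J2=3
C@6,2 dof=2 J2 → L=7 J1=1 J2=4
C@2,0 dof=2 J2 → L=7 J1=1 J2=5
R@1,5 dof=1 J1 → L=7 J1=2 J2=5
PS@6,4 dof=2 J2 → L=7 J1=2 J2=6
add link → L=8 J1=2 J2=6
C@7,4 dof=2 J2 → L=8 J1=2 J2=7
add link → L=9 J1=2 J2=7
R@8,3 dof=1 J1 → L=9 J1=3 J2=7
P@3,7 dof=1 J1 → L=9 J1=4 J2=7
M=3(L−1)−2J1−J2=3·8−2·4−7=9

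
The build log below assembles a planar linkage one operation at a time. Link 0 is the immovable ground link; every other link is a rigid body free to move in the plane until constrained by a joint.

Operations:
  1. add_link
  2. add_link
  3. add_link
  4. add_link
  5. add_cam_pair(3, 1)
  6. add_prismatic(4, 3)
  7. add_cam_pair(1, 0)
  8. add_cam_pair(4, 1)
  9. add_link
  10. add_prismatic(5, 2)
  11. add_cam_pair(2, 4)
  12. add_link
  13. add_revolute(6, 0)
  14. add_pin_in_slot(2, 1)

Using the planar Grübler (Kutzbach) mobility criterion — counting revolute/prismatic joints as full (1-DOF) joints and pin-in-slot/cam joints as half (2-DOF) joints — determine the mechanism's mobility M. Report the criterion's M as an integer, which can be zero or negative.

M = 7

L=1 J1=0 J2=0
add link → L=2 J1=0 J2=0
add link → L=3 J1=0 J2=0
add link → L=4 J1=0 J2=0
add link → L=5 J1=0 J2=0
C@3,1 dof=2 J2 → L=5 J1=0 J2=1
P@4,3 dof=1 J1 → L=5 J1=1 J2=1
C@1,0 dof=2 J2 → L=5 J1=1 J2=2
C@4,1 dof=2 J2 → L=5 J1=1 J2=3
add link → L=6 J1=1 J2=3
P@5,2 dof=1 J1 → L=6 J1=2 J2=3
C@2,4 dof=2 J2 → L=6 J1=2 J2=4
add link → L=7 J1=2 J2=4
R@6,0 dof=1 J1 → L=7 J1=3 J2=4
PS@2,1 dof=2 J2 → L=7 J1=3 J2=5
M=3(L−1)−2J1−J2=3·6−2·3−5=7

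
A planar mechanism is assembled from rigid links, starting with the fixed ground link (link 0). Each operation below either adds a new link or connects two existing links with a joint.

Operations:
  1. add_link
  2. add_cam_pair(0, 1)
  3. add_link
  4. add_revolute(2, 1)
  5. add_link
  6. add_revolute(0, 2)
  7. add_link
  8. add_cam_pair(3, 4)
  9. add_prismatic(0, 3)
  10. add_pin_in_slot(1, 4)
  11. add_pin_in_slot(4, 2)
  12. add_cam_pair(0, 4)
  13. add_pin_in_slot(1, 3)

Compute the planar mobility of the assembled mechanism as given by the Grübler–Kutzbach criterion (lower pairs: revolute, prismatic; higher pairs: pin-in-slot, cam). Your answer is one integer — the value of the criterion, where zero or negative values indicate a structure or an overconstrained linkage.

M = 0

L=1 J1=0 J2=0
add link → L=2 J1=0 J2=0
C@0,1 dof=2 J2 → L=2 J1=0 J2=1
add link → L=3 J1=0 J2=1
R@2,1 dof=1 J1 → L=3 J1=1 J2=1
add link → L=4 J1=1 J2=1
R@0,2 dof=1 J1 → L=4 J1=2 J2=1
add link → L=5 J1=2 J2=1
C@3,4 dof=2 J2 → L=5 J1=2 J2=2
P@0,3 dof=1 J1 → L=5 J1=3 J2=2
PS@1,4 dof=2 J2 → L=5 J1=3 J2=3
PS@4,2 dof=2 J2 → L=5 J1=3 J2=4
C@0,4 dof=2 J2 → L=5 J1=3 J2=5
PS@1,3 dof=2 J2 → L=5 J1=3 J2=6
M=3(L−1)−2J1−J2=3·4−2·3−6=0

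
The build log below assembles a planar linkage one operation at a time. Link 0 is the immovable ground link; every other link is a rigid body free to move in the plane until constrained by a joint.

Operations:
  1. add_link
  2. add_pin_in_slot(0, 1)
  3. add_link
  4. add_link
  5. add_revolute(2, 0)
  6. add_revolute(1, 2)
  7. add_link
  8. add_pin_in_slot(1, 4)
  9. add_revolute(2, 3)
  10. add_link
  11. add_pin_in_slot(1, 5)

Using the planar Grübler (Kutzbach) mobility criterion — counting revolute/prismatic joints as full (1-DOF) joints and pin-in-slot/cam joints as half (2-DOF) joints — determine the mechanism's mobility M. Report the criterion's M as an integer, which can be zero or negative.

link 0 = ground. State L|J1|J2 = 1|0|0
+link1  2|0|0
PS(0,1) f=2→J2  2|0|1
+link2  3|0|1
+link3  4|0|1
R(2,0) f=1→J1  4|1|1
R(1,2) f=1→J1  4|2|1
+link4  5|2|1
PS(1,4) f=2→J2  5|2|2
R(2,3) f=1→J1  5|3|2
+link5  6|3|2
PS(1,5) f=2→J2  6|3|3
M = 3(6−1)−2·3−3 = 15−6−3 = 6

M = 6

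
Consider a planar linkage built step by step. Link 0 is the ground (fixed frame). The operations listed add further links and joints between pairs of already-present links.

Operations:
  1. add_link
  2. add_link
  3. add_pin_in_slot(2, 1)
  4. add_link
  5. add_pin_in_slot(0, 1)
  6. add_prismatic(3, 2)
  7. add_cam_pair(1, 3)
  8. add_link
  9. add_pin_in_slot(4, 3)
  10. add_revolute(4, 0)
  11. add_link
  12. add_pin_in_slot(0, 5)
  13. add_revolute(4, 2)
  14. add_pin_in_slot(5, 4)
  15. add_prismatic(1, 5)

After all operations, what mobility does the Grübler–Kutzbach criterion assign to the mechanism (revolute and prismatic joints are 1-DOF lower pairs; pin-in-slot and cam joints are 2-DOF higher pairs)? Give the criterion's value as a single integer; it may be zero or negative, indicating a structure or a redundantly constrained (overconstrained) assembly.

ground; <1,0,0>
#1 <2,0,0>
#2 <3,0,0>
PS:2↔1 J2 <3,0,1>
#3 <4,0,1>
PS:0↔1 J2 <4,0,2>
P:3↔2 J1 <4,1,2>
C:1↔3 J2 <4,1,3>
#4 <5,1,3>
PS:4↔3 J2 <5,1,4>
R:4↔0 J1 <5,2,4>
#5 <6,2,4>
PS:0↔5 J2 <6,2,5>
R:4↔2 J1 <6,3,5>
PS:5↔4 J2 <6,3,6>
P:1↔5 J1 <6,4,6>
3×5 − 2×4 − 1×6 = 1

M = 1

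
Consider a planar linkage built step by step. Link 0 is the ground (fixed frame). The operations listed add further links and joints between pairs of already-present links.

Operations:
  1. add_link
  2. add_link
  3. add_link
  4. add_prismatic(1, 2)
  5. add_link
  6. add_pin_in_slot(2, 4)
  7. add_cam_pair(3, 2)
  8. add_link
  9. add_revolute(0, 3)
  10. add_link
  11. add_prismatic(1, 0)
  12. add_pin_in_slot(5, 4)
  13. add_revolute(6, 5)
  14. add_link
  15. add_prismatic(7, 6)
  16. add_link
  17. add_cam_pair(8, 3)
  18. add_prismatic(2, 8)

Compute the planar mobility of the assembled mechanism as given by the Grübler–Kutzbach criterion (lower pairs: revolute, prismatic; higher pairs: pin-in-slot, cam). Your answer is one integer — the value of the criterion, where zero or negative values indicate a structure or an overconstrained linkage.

[1;0;0] (link 0 is ground)
L+ [2;0;0]
L+ [3;0;0]
L+ [4;0;0]
P(1,2)∈J1 [4;1;0]
L+ [5;1;0]
PS(2,4)∈J2 [5;1;1]
C(3,2)∈J2 [5;1;2]
L+ [6;1;2]
R(0,3)∈J1 [6;2;2]
L+ [7;2;2]
P(1,0)∈J1 [7;3;2]
PS(5,4)∈J2 [7;3;3]
R(6,5)∈J1 [7;4;3]
L+ [8;4;3]
P(7,6)∈J1 [8;5;3]
L+ [9;5;3]
C(8,3)∈J2 [9;5;4]
P(2,8)∈J1 [9;6;4]
mobility = 24 − 12 − 4 = 8

M = 8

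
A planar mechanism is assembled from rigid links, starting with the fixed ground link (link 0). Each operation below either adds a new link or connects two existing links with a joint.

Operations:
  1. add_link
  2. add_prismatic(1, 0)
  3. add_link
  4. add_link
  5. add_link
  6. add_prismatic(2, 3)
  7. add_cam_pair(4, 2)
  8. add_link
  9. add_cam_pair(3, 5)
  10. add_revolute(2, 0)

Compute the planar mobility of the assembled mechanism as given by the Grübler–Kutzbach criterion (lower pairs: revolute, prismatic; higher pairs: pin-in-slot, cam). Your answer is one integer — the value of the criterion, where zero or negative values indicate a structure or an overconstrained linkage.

ground; <1,0,0>
#1 <2,0,0>
P:1↔0 J1 <2,1,0>
#2 <3,1,0>
#3 <4,1,0>
#4 <5,1,0>
P:2↔3 J1 <5,2,0>
C:4↔2 J2 <5,2,1>
#5 <6,2,1>
C:3↔5 J2 <6,2,2>
R:2↔0 J1 <6,3,2>
3×5 − 2×3 − 1×2 = 7

M = 7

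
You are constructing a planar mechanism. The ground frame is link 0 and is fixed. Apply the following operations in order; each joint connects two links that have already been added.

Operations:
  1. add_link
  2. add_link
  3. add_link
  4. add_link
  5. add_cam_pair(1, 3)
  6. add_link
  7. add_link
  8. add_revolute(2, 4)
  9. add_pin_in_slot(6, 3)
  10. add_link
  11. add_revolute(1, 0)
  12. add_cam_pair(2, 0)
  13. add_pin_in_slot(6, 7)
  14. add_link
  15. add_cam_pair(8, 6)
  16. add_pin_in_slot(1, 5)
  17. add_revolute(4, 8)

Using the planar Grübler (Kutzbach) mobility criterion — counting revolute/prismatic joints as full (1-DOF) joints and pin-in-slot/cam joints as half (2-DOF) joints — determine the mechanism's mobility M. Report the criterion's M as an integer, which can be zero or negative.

M = 12

ground; <1,0,0>
#1 <2,0,0>
#2 <3,0,0>
#3 <4,0,0>
#4 <5,0,0>
C:1↔3 J2 <5,0,1>
#5 <6,0,1>
#6 <7,0,1>
R:2↔4 J1 <7,1,1>
PS:6↔3 J2 <7,1,2>
#7 <8,1,2>
R:1↔0 J1 <8,2,2>
C:2↔0 J2 <8,2,3>
PS:6↔7 J2 <8,2,4>
#8 <9,2,4>
C:8↔6 J2 <9,2,5>
PS:1↔5 J2 <9,2,6>
R:4↔8 J1 <9,3,6>
3×8 − 2×3 − 1×6 = 12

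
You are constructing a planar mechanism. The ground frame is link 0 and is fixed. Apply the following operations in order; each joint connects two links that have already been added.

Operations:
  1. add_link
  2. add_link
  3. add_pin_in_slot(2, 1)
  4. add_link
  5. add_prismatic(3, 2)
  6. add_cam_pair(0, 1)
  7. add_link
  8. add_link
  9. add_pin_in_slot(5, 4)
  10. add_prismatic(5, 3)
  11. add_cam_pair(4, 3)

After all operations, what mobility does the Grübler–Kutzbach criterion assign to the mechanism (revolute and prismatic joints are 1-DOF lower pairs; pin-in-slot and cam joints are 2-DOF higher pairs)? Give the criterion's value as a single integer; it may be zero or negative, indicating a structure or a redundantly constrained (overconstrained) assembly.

[1;0;0] (link 0 is ground)
L+ [2;0;0]
L+ [3;0;0]
PS(2,1)∈J2 [3;0;1]
L+ [4;0;1]
P(3,2)∈J1 [4;1;1]
C(0,1)∈J2 [4;1;2]
L+ [5;1;2]
L+ [6;1;2]
PS(5,4)∈J2 [6;1;3]
P(5,3)∈J1 [6;2;3]
C(4,3)∈J2 [6;2;4]
mobility = 15 − 4 − 4 = 7

M = 7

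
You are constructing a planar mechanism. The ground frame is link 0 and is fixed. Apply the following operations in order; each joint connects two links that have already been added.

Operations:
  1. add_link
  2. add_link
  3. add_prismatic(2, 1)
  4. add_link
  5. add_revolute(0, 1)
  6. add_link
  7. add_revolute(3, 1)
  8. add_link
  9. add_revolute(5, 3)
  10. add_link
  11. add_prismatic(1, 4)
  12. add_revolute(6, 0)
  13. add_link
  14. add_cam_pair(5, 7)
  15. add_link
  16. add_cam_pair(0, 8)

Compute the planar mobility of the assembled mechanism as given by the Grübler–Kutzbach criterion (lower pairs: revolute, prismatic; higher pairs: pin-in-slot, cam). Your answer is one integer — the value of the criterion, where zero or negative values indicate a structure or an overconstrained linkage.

M = 10

ground; <1,0,0>
#1 <2,0,0>
#2 <3,0,0>
P:2↔1 J1 <3,1,0>
#3 <4,1,0>
R:0↔1 J1 <4,2,0>
#4 <5,2,0>
R:3↔1 J1 <5,3,0>
#5 <6,3,0>
R:5↔3 J1 <6,4,0>
#6 <7,4,0>
P:1↔4 J1 <7,5,0>
R:6↔0 J1 <7,6,0>
#7 <8,6,0>
C:5↔7 J2 <8,6,1>
#8 <9,6,1>
C:0↔8 J2 <9,6,2>
3×8 − 2×6 − 1×2 = 10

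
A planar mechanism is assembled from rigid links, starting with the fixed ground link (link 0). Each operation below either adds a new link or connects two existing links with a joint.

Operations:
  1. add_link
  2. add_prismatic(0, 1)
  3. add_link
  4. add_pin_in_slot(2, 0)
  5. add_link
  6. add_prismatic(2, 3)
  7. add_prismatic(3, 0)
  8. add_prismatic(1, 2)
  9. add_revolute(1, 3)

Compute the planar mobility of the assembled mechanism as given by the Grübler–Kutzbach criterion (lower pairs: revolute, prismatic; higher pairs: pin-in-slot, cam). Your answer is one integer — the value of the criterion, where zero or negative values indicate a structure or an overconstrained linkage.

M = -2

[1;0;0] (link 0 is ground)
L+ [2;0;0]
P(0,1)∈J1 [2;1;0]
L+ [3;1;0]
PS(2,0)∈J2 [3;1;1]
L+ [4;1;1]
P(2,3)∈J1 [4;2;1]
P(3,0)∈J1 [4;3;1]
P(1,2)∈J1 [4;4;1]
R(1,3)∈J1 [4;5;1]
mobility = 9 − 10 − 1 = -2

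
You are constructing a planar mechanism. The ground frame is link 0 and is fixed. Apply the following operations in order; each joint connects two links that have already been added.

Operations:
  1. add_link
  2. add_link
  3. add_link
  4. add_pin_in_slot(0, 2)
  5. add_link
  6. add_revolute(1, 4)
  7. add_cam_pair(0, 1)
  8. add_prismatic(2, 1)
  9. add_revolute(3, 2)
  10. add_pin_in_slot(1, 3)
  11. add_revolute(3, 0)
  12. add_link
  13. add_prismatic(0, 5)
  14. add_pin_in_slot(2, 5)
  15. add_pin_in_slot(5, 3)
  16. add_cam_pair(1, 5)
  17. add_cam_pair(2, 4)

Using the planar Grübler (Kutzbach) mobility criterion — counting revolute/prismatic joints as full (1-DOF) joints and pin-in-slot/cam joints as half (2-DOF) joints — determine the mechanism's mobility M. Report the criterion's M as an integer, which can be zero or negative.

L=1 J1=0 J2=0
add link → L=2 J1=0 J2=0
add link → L=3 J1=0 J2=0
add link → L=4 J1=0 J2=0
PS@0,2 dof=2 J2 → L=4 J1=0 J2=1
add link → L=5 J1=0 J2=1
R@1,4 dof=1 J1 → L=5 J1=1 J2=1
C@0,1 dof=2 J2 → L=5 J1=1 J2=2
P@2,1 dof=1 J1 → L=5 J1=2 J2=2
R@3,2 dof=1 J1 → L=5 J1=3 J2=2
PS@1,3 dof=2 J2 → L=5 J1=3 J2=3
R@3,0 dof=1 J1 → L=5 J1=4 J2=3
add link → L=6 J1=4 J2=3
P@0,5 dof=1 J1 → L=6 J1=5 J2=3
PS@2,5 dof=2 J2 → L=6 J1=5 J2=4
PS@5,3 dof=2 J2 → L=6 J1=5 J2=5
C@1,5 dof=2 J2 → L=6 J1=5 J2=6
C@2,4 dof=2 J2 → L=6 J1=5 J2=7
M=3(L−1)−2J1−J2=3·5−2·5−7=-2

M = -2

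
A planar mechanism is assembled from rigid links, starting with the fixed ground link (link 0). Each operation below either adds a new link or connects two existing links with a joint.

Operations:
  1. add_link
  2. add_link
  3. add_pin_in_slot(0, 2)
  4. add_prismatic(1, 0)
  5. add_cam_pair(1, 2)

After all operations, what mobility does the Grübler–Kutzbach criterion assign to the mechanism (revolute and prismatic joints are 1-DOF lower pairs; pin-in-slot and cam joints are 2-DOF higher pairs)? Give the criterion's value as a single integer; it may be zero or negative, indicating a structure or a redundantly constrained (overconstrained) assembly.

M = 2

L=1 J1=0 J2=0
add link → L=2 J1=0 J2=0
add link → L=3 J1=0 J2=0
PS@0,2 dof=2 J2 → L=3 J1=0 J2=1
P@1,0 dof=1 J1 → L=3 J1=1 J2=1
C@1,2 dof=2 J2 → L=3 J1=1 J2=2
M=3(L−1)−2J1−J2=3·2−2·1−2=2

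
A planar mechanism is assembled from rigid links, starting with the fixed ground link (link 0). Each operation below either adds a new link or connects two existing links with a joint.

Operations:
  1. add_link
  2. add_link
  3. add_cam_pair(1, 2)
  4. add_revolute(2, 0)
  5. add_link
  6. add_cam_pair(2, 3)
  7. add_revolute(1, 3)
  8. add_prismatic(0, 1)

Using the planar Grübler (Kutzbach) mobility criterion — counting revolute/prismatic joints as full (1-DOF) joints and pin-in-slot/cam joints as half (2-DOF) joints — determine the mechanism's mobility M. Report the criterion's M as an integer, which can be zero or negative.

M = 1

link 0 = ground. State L|J1|J2 = 1|0|0
+link1  2|0|0
+link2  3|0|0
C(1,2) f=2→J2  3|0|1
R(2,0) f=1→J1  3|1|1
+link3  4|1|1
C(2,3) f=2→J2  4|1|2
R(1,3) f=1→J1  4|2|2
P(0,1) f=1→J1  4|3|2
M = 3(4−1)−2·3−2 = 9−6−2 = 1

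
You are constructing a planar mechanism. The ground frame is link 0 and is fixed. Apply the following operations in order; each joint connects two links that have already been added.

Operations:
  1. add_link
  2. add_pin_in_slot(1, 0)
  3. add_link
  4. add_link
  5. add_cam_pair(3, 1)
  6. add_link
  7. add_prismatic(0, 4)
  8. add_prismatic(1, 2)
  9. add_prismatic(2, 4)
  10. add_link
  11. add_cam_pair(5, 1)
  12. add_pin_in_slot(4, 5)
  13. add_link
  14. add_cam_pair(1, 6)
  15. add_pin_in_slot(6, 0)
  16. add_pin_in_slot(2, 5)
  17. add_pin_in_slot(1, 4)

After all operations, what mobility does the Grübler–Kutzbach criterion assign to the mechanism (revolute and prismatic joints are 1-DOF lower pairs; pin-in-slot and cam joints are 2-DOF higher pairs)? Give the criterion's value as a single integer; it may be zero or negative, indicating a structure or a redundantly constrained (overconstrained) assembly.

M = 4

ground; <1,0,0>
#1 <2,0,0>
PS:1↔0 J2 <2,0,1>
#2 <3,0,1>
#3 <4,0,1>
C:3↔1 J2 <4,0,2>
#4 <5,0,2>
P:0↔4 J1 <5,1,2>
P:1↔2 J1 <5,2,2>
P:2↔4 J1 <5,3,2>
#5 <6,3,2>
C:5↔1 J2 <6,3,3>
PS:4↔5 J2 <6,3,4>
#6 <7,3,4>
C:1↔6 J2 <7,3,5>
PS:6↔0 J2 <7,3,6>
PS:2↔5 J2 <7,3,7>
PS:1↔4 J2 <7,3,8>
3×6 − 2×3 − 1×8 = 4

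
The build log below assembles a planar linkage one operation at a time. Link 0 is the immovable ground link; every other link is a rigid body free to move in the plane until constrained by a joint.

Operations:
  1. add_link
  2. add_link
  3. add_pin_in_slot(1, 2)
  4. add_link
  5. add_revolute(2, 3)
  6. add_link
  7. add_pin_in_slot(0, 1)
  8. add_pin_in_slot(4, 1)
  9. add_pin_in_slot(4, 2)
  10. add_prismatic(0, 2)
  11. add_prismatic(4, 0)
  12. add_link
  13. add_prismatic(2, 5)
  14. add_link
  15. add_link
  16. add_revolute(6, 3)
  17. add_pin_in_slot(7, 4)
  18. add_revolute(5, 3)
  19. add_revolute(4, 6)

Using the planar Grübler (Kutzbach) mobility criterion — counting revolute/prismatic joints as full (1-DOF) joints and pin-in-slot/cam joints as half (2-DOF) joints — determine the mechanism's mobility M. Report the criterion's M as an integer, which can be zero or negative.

M = 2

[1;0;0] (link 0 is ground)
L+ [2;0;0]
L+ [3;0;0]
PS(1,2)∈J2 [3;0;1]
L+ [4;0;1]
R(2,3)∈J1 [4;1;1]
L+ [5;1;1]
PS(0,1)∈J2 [5;1;2]
PS(4,1)∈J2 [5;1;3]
PS(4,2)∈J2 [5;1;4]
P(0,2)∈J1 [5;2;4]
P(4,0)∈J1 [5;3;4]
L+ [6;3;4]
P(2,5)∈J1 [6;4;4]
L+ [7;4;4]
L+ [8;4;4]
R(6,3)∈J1 [8;5;4]
PS(7,4)∈J2 [8;5;5]
R(5,3)∈J1 [8;6;5]
R(4,6)∈J1 [8;7;5]
mobility = 21 − 14 − 5 = 2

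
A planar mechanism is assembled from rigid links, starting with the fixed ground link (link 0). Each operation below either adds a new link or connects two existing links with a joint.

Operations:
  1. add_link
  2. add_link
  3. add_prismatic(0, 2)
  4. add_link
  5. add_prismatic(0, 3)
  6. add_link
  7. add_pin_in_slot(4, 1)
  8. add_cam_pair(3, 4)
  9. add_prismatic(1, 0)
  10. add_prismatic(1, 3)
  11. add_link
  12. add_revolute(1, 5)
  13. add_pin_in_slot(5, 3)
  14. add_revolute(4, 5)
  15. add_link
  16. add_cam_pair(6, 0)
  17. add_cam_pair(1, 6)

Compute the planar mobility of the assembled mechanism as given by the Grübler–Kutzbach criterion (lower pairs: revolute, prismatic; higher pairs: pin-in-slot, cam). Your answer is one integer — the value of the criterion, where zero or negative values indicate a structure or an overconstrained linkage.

link 0 = ground. State L|J1|J2 = 1|0|0
+link1  2|0|0
+link2  3|0|0
P(0,2) f=1→J1  3|1|0
+link3  4|1|0
P(0,3) f=1→J1  4|2|0
+link4  5|2|0
PS(4,1) f=2→J2  5|2|1
C(3,4) f=2→J2  5|2|2
P(1,0) f=1→J1  5|3|2
P(1,3) f=1→J1  5|4|2
+link5  6|4|2
R(1,5) f=1→J1  6|5|2
PS(5,3) f=2→J2  6|5|3
R(4,5) f=1→J1  6|6|3
+link6  7|6|3
C(6,0) f=2→J2  7|6|4
C(1,6) f=2→J2  7|6|5
M = 3(7−1)−2·6−5 = 18−12−5 = 1

M = 1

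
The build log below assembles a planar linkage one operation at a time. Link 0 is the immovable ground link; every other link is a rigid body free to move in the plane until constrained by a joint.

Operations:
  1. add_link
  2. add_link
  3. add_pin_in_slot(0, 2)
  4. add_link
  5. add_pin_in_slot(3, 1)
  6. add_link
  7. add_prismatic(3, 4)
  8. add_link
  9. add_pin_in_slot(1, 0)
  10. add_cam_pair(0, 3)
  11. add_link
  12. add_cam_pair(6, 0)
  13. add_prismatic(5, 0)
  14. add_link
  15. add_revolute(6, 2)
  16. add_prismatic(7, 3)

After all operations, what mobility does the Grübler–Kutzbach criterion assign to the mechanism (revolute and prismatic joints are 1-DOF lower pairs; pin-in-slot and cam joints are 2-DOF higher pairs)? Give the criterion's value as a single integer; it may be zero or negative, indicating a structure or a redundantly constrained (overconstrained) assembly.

M = 8

(L,J1,J2)=(1,0,0); link0 fixed
link1: (2,0,0)
link2: (3,0,0)
PS 0-2 [J2]: (3,0,1)
link3: (4,0,1)
PS 3-1 [J2]: (4,0,2)
link4: (5,0,2)
P 3-4 [J1]: (5,1,2)
link5: (6,1,2)
PS 1-0 [J2]: (6,1,3)
C 0-3 [J2]: (6,1,4)
link6: (7,1,4)
C 6-0 [J2]: (7,1,5)
P 5-0 [J1]: (7,2,5)
link7: (8,2,5)
R 6-2 [J1]: (8,3,5)
P 7-3 [J1]: (8,4,5)
Grübler: 3·7 − 2·4 − 5 = 8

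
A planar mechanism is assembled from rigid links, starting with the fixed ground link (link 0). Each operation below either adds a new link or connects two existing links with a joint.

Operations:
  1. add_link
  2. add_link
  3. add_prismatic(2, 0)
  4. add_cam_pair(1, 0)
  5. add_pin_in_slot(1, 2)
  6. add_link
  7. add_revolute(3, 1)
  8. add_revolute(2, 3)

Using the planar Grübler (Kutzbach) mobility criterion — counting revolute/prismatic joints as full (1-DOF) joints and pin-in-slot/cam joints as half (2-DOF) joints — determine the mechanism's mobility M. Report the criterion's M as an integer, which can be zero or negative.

ground; <1,0,0>
#1 <2,0,0>
#2 <3,0,0>
P:2↔0 J1 <3,1,0>
C:1↔0 J2 <3,1,1>
PS:1↔2 J2 <3,1,2>
#3 <4,1,2>
R:3↔1 J1 <4,2,2>
R:2↔3 J1 <4,3,2>
3×3 − 2×3 − 1×2 = 1

M = 1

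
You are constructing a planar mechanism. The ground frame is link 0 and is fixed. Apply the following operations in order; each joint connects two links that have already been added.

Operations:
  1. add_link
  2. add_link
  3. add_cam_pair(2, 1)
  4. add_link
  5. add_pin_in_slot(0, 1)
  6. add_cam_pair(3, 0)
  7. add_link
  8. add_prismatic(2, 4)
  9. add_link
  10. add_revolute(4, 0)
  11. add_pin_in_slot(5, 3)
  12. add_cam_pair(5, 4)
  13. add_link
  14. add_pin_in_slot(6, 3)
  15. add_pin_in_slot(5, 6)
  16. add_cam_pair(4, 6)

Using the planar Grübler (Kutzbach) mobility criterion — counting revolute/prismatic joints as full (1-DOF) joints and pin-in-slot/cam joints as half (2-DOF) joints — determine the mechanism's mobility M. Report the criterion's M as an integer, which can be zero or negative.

M = 6

L=1 J1=0 J2=0
add link → L=2 J1=0 J2=0
add link → L=3 J1=0 J2=0
C@2,1 dof=2 J2 → L=3 J1=0 J2=1
add link → L=4 J1=0 J2=1
PS@0,1 dof=2 J2 → L=4 J1=0 J2=2
C@3,0 dof=2 J2 → L=4 J1=0 J2=3
add link → L=5 J1=0 J2=3
P@2,4 dof=1 J1 → L=5 J1=1 J2=3
add link → L=6 J1=1 J2=3
R@4,0 dof=1 J1 → L=6 J1=2 J2=3
PS@5,3 dof=2 J2 → L=6 J1=2 J2=4
C@5,4 dof=2 J2 → L=6 J1=2 J2=5
add link → L=7 J1=2 J2=5
PS@6,3 dof=2 J2 → L=7 J1=2 J2=6
PS@5,6 dof=2 J2 → L=7 J1=2 J2=7
C@4,6 dof=2 J2 → L=7 J1=2 J2=8
M=3(L−1)−2J1−J2=3·6−2·2−8=6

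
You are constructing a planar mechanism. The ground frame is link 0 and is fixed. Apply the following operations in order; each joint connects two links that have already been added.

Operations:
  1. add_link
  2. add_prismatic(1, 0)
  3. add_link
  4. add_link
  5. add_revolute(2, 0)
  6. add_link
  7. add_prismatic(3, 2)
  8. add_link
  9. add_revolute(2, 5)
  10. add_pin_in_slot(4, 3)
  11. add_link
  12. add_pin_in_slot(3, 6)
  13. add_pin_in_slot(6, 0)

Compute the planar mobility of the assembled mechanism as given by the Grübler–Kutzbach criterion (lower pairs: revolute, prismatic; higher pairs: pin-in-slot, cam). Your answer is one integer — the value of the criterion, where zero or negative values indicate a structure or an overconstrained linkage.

L=1 J1=0 J2=0
add link → L=2 J1=0 J2=0
P@1,0 dof=1 J1 → L=2 J1=1 J2=0
add link → L=3 J1=1 J2=0
add link → L=4 J1=1 J2=0
R@2,0 dof=1 J1 → L=4 J1=2 J2=0
add link → L=5 J1=2 J2=0
P@3,2 dof=1 J1 → L=5 J1=3 J2=0
add link → L=6 J1=3 J2=0
R@2,5 dof=1 J1 → L=6 J1=4 J2=0
PS@4,3 dof=2 J2 → L=6 J1=4 J2=1
add link → L=7 J1=4 J2=1
PS@3,6 dof=2 J2 → L=7 J1=4 J2=2
PS@6,0 dof=2 J2 → L=7 J1=4 J2=3
M=3(L−1)−2J1−J2=3·6−2·4−3=7

M = 7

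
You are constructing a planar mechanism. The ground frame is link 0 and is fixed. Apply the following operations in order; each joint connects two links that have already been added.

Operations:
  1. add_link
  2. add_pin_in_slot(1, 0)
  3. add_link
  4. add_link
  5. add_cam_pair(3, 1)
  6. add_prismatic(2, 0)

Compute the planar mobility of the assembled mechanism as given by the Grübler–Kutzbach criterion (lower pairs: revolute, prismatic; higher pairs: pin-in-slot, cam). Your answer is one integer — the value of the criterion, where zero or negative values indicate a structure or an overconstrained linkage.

M = 5

[1;0;0] (link 0 is ground)
L+ [2;0;0]
PS(1,0)∈J2 [2;0;1]
L+ [3;0;1]
L+ [4;0;1]
C(3,1)∈J2 [4;0;2]
P(2,0)∈J1 [4;1;2]
mobility = 9 − 2 − 2 = 5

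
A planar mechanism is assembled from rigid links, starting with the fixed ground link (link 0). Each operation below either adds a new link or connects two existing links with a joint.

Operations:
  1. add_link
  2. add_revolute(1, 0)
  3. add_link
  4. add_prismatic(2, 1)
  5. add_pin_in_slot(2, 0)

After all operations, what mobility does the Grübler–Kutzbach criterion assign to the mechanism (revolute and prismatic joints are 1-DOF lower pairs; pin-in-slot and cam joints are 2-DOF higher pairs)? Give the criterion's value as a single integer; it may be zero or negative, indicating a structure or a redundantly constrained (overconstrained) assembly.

M = 1

link 0 = ground. State L|J1|J2 = 1|0|0
+link1  2|0|0
R(1,0) f=1→J1  2|1|0
+link2  3|1|0
P(2,1) f=1→J1  3|2|0
PS(2,0) f=2→J2  3|2|1
M = 3(3−1)−2·2−1 = 6−4−1 = 1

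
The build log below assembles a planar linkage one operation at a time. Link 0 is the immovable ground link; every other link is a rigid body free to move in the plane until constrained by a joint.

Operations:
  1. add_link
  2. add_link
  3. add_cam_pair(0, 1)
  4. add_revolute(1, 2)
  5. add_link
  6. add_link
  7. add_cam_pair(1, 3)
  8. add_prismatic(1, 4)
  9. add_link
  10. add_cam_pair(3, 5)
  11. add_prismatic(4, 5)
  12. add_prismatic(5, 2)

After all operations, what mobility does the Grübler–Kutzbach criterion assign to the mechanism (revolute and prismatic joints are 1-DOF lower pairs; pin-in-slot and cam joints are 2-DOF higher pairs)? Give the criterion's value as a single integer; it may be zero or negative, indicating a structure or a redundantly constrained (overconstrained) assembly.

M = 4

ground; <1,0,0>
#1 <2,0,0>
#2 <3,0,0>
C:0↔1 J2 <3,0,1>
R:1↔2 J1 <3,1,1>
#3 <4,1,1>
#4 <5,1,1>
C:1↔3 J2 <5,1,2>
P:1↔4 J1 <5,2,2>
#5 <6,2,2>
C:3↔5 J2 <6,2,3>
P:4↔5 J1 <6,3,3>
P:5↔2 J1 <6,4,3>
3×5 − 2×4 − 1×3 = 4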